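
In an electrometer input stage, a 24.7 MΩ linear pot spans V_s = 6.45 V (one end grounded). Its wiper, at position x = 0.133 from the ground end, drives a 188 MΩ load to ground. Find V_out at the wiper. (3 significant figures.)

V_out ≈ 0.845 V

Split the track: R_lower = x·R_p = 3.285 MΩ, R_upper = (1−x)·R_p = 21.41 MΩ.
R_L loads the lower segment: effective lower R = 3.229 MΩ.
Loaded-divider output: V_out = 6.45 × 0.1310 = 0.8450 V.
(Unloaded: V_out = x·V_s = 0.858 V.)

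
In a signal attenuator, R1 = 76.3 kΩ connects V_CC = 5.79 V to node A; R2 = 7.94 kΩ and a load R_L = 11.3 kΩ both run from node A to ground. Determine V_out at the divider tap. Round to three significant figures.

R2 ‖ R_L = (7.94 × 11.3)/(7.94 + 11.3) = 4.663 kΩ.
Now apply the divider: V_out = 5.79 × 0.05760 = 0.3335 V.

V_out ≈ 0.333 V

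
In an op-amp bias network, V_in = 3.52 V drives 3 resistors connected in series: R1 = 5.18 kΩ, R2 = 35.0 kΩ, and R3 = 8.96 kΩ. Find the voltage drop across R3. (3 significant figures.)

V ≈ 0.642 V

Total series resistance ΣR = 5.18 + 35.0 + 8.96 = 49.14 kΩ.
V = V_in · R/ΣR = 3.52 × 0.1823 = 0.6418 V.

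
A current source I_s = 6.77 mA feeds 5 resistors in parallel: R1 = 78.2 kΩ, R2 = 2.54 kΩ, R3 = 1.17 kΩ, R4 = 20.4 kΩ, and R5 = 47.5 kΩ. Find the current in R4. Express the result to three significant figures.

ΣG = 1/78.2 + 1/2.54 + 1/1.17 + 1/20.4 + 1/47.5 = 1.331.
R4 takes the fraction G_k/ΣG = 0.04902/1.331 = 0.03682, so I = 6.77 × 0.03682 = 0.2493 mA.

I ≈ 0.249 mA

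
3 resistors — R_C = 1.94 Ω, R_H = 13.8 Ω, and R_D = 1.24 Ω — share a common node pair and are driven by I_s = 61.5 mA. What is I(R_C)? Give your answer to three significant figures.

I ≈ 22.7 mA

ΣG = 1/1.94 + 1/13.8 + 1/1.24 = 1.394.
R_C takes the fraction G_k/ΣG = 0.5155/1.394 = 0.3697, so I = 61.5 × 0.3697 = 22.73 mA.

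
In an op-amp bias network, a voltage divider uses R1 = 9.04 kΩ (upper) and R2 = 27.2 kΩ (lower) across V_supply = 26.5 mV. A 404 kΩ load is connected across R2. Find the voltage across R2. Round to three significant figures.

R2 ‖ R_L = (27.2 × 404)/(27.2 + 404) = 25.48 kΩ.
Now apply the divider: V_out = 26.5 × 0.7382 = 19.56 mV.
(Unloaded it would be 19.9 mV; the load pulls it down.)

V_out ≈ 19.6 mV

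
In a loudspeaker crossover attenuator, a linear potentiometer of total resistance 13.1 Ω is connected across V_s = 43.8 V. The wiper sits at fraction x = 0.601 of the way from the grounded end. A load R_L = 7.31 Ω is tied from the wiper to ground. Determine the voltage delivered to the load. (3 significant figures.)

V_out ≈ 18.4 V

The pot divides into 5.227 Ω above the wiper and 7.873 Ω below.
R_L loads the lower segment: effective lower R = 3.791 Ω.
Then V_out = V_s · 3.791/(5.227 + 3.791) = 18.41 V.
(Unloaded: V_out = x·V_s = 26.3 V.)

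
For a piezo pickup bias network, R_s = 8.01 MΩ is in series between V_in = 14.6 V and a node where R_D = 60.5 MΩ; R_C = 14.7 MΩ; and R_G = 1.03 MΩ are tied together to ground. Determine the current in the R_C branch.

Combine the parallel branches: R_p = (1/60.5 + 1/14.7 + 1/1.03)⁻¹ = 0.9475 MΩ.
Node voltage V_A = V_in · R_p/(R_s + R_p) = 14.6 × 0.1058 = 1.544 V.
Branch current I = V_A/R_C = 1.544/14.7 = 0.1051 µA.
(Check via current divider: I_total = 1.630 µA; share G_k/ΣG = 0.06445 → same result.)

I ≈ 0.105 µA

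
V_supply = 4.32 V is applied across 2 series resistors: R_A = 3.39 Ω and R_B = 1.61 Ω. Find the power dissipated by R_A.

P ≈ 2.53 W

Series current I = V_supply/ΣR = 4.32/5.000 = 0.8640 A.
P = I²R = 0.7465 × 3.39 = 2.531 W.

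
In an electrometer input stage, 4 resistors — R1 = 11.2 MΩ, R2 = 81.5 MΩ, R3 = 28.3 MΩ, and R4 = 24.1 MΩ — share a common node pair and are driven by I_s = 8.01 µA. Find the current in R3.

Conductances: ΣG = 1/11.2 + 1/81.5 + 1/28.3 + 1/24.1 = 0.1784 (1/MΩ).
By the current-divider rule, I = I_s · G_k/ΣG = 8.01 × 0.1981 = 1.587 µA.

I ≈ 1.59 µA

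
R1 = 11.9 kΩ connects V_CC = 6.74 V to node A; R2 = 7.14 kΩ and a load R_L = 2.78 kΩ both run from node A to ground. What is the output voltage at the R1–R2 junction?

R2 ‖ R_L = (7.14 × 2.78)/(7.14 + 2.78) = 2.001 kΩ.
Then V_out = V_CC · R2'/(R1 + R2') = 6.74 × 2.001/13.90 = 0.9702 V.

V_out ≈ 0.970 V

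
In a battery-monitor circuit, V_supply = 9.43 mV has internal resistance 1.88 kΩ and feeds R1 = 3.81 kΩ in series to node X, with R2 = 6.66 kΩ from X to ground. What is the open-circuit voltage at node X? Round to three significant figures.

R1' = 1.88 + 3.81 = 5.690 kΩ (source resistance + R1).
V_th is the unloaded tap voltage: V_supply · R2/(R1'+R2) = 9.43 × 0.5393 = 5.085 mV.

V_th ≈ 5.09 mV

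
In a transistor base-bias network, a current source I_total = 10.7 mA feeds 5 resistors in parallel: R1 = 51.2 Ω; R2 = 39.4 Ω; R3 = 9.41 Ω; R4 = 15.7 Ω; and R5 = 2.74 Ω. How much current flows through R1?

Total conductance ΣG = 1/51.2 + 1/39.4 + 1/9.41 + 1/15.7 + 1/2.74 = 0.5798 (units of 1/Ω).
By the current-divider rule, I = I_total · G_k/ΣG = 10.7 × 0.03368 = 0.3604 mA.

I ≈ 0.360 mA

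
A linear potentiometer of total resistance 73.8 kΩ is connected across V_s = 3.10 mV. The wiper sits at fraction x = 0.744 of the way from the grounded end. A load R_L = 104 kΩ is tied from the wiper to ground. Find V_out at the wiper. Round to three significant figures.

V_out ≈ 2.03 mV

The pot divides into 18.89 kΩ above the wiper and 54.91 kΩ below.
R_L loads the lower segment: effective lower R = 35.94 kΩ.
V_out = 3.10 × 35.94/(18.89 + 35.94) = 2.032 mV.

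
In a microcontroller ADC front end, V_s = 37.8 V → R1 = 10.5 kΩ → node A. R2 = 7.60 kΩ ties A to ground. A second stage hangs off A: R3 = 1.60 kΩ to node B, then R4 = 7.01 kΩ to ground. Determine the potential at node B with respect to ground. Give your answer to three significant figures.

V_B ≈ 8.55 V

Node A sees R2 in parallel with the series input of stage 2, R3 + R4 = 8.610 kΩ.
Effective lower resistance at A: R2 ‖ 8.610 = 4.037 kΩ.
So V_A = 37.8 × 0.2777 = 10.50 V.
Stage 2 is unloaded, so V_B = V_A · R4/(R3+R4) = 10.50 × 7.01/8.610 = 8.546 V.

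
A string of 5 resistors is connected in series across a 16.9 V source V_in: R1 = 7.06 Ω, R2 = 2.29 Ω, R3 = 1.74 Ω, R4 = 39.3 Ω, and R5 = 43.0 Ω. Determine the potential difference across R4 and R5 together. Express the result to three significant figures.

Total series resistance ΣR = 7.06 + 2.29 + 1.74 + 39.3 + 43.0 = 93.39 Ω.
R_{R4..R5} = 39.3 + 43.0 = 82.30 Ω.
Voltage divider: V = V_in · (82.30 / 93.39) = 16.9 × 0.8813 = 14.89 V.

V ≈ 14.9 V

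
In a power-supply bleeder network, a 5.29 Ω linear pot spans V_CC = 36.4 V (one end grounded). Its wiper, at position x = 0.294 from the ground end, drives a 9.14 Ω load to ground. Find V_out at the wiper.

The pot divides into 3.735 Ω above the wiper and 1.555 Ω below.
(x·R_p) ‖ R_L = 1.329 Ω.
Then V_out = V_CC · 1.329/(3.735 + 1.329) = 9.554 V.
(Unloaded: V_out = x·V_CC = 10.7 V.)

V_out ≈ 9.55 V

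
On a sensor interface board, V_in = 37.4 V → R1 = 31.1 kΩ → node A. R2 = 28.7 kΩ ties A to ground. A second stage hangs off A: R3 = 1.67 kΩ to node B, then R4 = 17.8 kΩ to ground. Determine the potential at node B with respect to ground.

V_B ≈ 9.29 V

Looking into the second stage from A: R3 + R4 = 19.47 kΩ appears in parallel with R2.
R2 ‖ (R3+R4) = 11.60 kΩ.
So V_A = 37.4 × 0.2717 = 10.16 V.
Stage 2 is unloaded, so V_B = V_A · R4/(R3+R4) = 10.16 × 17.8/19.47 = 9.289 V.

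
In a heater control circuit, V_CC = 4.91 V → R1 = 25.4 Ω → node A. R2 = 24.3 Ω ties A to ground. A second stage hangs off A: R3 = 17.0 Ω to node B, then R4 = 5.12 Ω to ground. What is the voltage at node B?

Node A sees R2 in parallel with the series input of stage 2, R3 + R4 = 22.12 Ω.
Effective lower resistance at A: R2 ‖ 22.12 = 11.58 Ω.
V_A = 4.91 × 11.58/(25.4 + 11.58) = 1.537 V.
V_B = V_A × 0.2315 = 0.3559 V.

V_B ≈ 0.356 V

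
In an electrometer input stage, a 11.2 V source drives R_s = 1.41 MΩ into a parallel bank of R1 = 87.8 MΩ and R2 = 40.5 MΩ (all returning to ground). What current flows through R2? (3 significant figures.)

Combine the parallel branches: R_p = (1/87.8 + 1/40.5)⁻¹ = 27.72 MΩ.
V_A = 11.2 × 27.72/29.13 = 10.66 V.
I(R2) = V_A / R2 = 10.66/40.5 = 0.2632 µA.

I ≈ 0.263 µA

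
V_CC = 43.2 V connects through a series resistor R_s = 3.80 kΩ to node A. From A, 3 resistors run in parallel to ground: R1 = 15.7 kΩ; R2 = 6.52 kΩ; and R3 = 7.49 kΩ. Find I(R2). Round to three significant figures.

I ≈ 2.84 mA

Parallel bank: R_p = 1/(1/15.7 + 1/6.52 + 1/7.49) = 2.852 kΩ.
V_A by voltage divider: V_A = 43.2 × 2.852/(3.80 + 2.852) = 18.52 V.
Branch current I = V_A/R2 = 18.52/6.52 = 2.841 mA.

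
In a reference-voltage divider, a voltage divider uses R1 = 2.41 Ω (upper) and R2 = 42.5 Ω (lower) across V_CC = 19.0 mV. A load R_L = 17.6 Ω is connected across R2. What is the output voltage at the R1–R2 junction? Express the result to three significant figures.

V_out ≈ 15.9 mV

First combine the lower leg with the load: R2 ‖ R_L = 12.45 Ω.
Voltage divider with the loaded lower leg: V_out = 19.0 × 12.45/(2.41 + 12.45) = 19.0 × 0.8378 = 15.92 mV.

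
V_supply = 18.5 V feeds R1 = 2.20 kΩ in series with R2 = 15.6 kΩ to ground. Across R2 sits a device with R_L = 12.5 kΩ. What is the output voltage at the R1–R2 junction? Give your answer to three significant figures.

V_out ≈ 14.0 V

The load sits in parallel with R2, giving an effective lower resistance R2' = R2·R_L/(R2+R_L) = 6.940 kΩ.
Now apply the divider: V_out = 18.5 × 0.7593 = 14.05 V.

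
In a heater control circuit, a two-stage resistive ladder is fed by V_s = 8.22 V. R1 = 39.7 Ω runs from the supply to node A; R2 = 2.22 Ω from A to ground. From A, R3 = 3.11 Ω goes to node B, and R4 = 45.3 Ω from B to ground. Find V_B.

The second stage (R3 + R4 = 48.41 Ω) loads node A in parallel with R2.
R2 ‖ (R3+R4) = 2.123 Ω.
V_A = 8.22 × 2.123/(39.7 + 2.123) = 0.4172 V.
Stage 2 is unloaded, so V_B = V_A · R4/(R3+R4) = 0.4172 × 45.3/48.41 = 0.3904 V.

V_B ≈ 0.390 V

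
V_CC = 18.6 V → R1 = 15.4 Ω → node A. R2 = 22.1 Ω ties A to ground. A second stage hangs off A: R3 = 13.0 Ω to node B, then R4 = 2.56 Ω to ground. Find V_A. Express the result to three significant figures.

Node A sees R2 in parallel with the series input of stage 2, R3 + R4 = 15.56 Ω.
Effective lower resistance at A: R2 ‖ 15.56 = 9.131 Ω.
So V_A = 18.6 × 0.3722 = 6.923 V.

V_A ≈ 6.92 V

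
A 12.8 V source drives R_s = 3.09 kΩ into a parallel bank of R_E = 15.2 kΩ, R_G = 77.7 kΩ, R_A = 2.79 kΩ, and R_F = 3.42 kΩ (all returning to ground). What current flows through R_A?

I ≈ 1.41 mA

Equivalent of the parallel group: R_p = 1.371 kΩ.
Node voltage V_A = V_in · R_p/(R_s + R_p) = 12.8 × 0.3073 = 3.934 V.
Branch current I = V_A/R_A = 3.934/2.79 = 1.410 mA.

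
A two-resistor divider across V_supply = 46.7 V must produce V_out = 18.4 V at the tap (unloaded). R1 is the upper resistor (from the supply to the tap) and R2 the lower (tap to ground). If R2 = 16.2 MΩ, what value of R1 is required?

R1 ≈ 24.9 MΩ

Required fraction k = V_out/V_supply = 0.3940.
So R1 = R2 · (V_supply/V_out − 1) = 16.2 × (46.7/18.4 − 1) = 16.2 × 1.538 = 24.92 MΩ.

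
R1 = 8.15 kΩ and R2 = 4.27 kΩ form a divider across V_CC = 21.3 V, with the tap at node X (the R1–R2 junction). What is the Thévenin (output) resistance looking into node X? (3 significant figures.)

Looking into X with the source shorted: R_th = R1·R2/(R1+R2) = 8.150 × 4.27/12.42 = 2.802 kΩ.

R_th ≈ 2.80 kΩ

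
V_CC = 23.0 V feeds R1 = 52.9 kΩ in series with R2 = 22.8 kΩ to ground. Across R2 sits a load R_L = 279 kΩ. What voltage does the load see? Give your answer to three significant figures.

V_out ≈ 6.55 V

The load sits in parallel with R2, giving an effective lower resistance R2' = R2·R_L/(R2+R_L) = 21.08 kΩ.
Then V_out = V_CC · R2'/(R1 + R2') = 23.0 × 21.08/73.98 = 6.553 V.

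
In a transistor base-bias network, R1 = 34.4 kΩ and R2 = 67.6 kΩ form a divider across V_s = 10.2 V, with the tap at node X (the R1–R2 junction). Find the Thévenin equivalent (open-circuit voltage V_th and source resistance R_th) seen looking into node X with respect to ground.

V_th is the unloaded tap voltage: V_s · R2/(R1+R2) = 10.2 × 0.6627 = 6.760 V.
Looking into X with the source shorted: R_th = R1·R2/(R1+R2) = 34.40 × 67.6/102.0 = 22.80 kΩ.

V_th ≈ 6.76 V, R_th ≈ 22.8 kΩ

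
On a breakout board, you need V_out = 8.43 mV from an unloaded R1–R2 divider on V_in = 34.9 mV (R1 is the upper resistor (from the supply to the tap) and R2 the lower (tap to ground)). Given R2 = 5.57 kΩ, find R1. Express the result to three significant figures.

Required fraction k = V_out/V_in = 0.2415.
So R1 = R2 · (V_in/V_out − 1) = 5.57 × (34.9/8.43 − 1) = 5.57 × 3.140 = 17.49 kΩ.

R1 ≈ 17.5 kΩ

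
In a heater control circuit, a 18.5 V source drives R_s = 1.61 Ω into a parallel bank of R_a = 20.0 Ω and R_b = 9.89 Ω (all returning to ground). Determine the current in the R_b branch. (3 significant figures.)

Combine the parallel branches: R_p = (1/20.0 + 1/9.89)⁻¹ = 6.618 Ω.
V_A by voltage divider: V_A = 18.5 × 6.618/(1.61 + 6.618) = 14.88 V.
I(R_b) = V_A / R_b = 14.88/9.89 = 1.505 A.

I ≈ 1.50 A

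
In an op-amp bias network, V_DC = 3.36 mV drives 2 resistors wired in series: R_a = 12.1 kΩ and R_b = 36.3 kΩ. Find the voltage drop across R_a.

ΣR = 12.1 + 36.3 = 48.40 kΩ.
By the voltage-divider rule, V = 3.36 × 12.10/48.40 = 0.8400 mV.

V ≈ 0.840 mV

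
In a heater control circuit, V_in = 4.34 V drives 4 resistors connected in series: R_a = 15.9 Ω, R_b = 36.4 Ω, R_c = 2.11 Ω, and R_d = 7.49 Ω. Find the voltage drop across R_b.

ΣR = 15.9 + 36.4 + 2.11 + 7.49 = 61.90 Ω.
V = V_in · R/ΣR = 4.34 × 0.5880 = 2.552 V.

V ≈ 2.55 V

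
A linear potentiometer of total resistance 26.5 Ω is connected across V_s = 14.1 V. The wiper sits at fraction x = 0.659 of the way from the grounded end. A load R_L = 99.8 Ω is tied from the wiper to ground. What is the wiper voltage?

The pot divides into 9.036 Ω above the wiper and 17.46 Ω below.
R_L loads the lower segment: effective lower R = 14.86 Ω.
Loaded-divider output: V_out = 14.1 × 0.6219 = 8.769 V.
(Unloaded: V_out = x·V_s = 9.29 V.)

V_out ≈ 8.77 V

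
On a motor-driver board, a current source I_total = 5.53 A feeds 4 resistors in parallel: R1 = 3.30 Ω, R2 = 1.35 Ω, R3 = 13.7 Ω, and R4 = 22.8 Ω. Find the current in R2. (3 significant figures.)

Conductances: ΣG = 1/3.30 + 1/1.35 + 1/13.7 + 1/22.8 = 1.161 (1/Ω).
By the current-divider rule, I = I_total · G_k/ΣG = 5.53 × 0.6382 = 3.529 A.

I ≈ 3.53 A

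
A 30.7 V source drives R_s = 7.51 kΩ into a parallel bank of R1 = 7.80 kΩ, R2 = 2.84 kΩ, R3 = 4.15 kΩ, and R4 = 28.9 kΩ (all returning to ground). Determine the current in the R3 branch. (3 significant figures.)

Equivalent of the parallel group: R_p = 1.323 kΩ.
V_A by voltage divider: V_A = 30.7 × 1.323/(7.51 + 1.323) = 4.598 V.
Branch current I = V_A/R3 = 4.598/4.15 = 1.108 mA.
(Equivalently: I_total = 3.476 mA, then current-divider fraction G_k/ΣG = 0.3188.)

I ≈ 1.11 mA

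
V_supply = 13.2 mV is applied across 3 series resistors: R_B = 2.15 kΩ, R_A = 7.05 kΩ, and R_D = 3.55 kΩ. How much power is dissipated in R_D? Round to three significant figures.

Series current I = V_supply/ΣR = 13.2/12.75 = 1.035 µA.
P = I²R = 1.072 × 3.55 = 3.805 nW.

P ≈ 3.81 nW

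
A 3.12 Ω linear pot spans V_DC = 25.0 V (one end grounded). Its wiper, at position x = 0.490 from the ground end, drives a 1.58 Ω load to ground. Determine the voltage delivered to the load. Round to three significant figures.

V_out ≈ 8.20 V

Split the track: R_lower = x·R_p = 1.529 Ω, R_upper = (1−x)·R_p = 1.591 Ω.
(x·R_p) ‖ R_L = 0.7770 Ω.
V_out = 25.0 × 0.7770/(1.591 + 0.7770) = 8.202 V.
(Unloaded: V_out = x·V_DC = 12.2 V.)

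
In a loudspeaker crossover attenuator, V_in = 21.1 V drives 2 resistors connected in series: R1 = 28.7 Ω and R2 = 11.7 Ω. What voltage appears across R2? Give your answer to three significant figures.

ΣR = 28.7 + 11.7 = 40.40 Ω.
V = V_in · R/ΣR = 21.1 × 0.2896 = 6.111 V.

V ≈ 6.11 V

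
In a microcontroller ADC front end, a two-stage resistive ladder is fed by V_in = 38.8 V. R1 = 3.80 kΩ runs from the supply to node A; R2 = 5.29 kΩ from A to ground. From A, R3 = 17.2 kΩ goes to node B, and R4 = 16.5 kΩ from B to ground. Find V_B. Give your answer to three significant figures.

Node A sees R2 in parallel with the series input of stage 2, R3 + R4 = 33.70 kΩ.
Effective lower resistance at A: R2 ‖ 33.70 = 4.572 kΩ.
First divider: V_A = V_in · 4.572/(3.80 + 4.572) = 21.19 V.
Stage 2 is unloaded, so V_B = V_A · R4/(R3+R4) = 21.19 × 16.5/33.70 = 10.37 V.

V_B ≈ 10.4 V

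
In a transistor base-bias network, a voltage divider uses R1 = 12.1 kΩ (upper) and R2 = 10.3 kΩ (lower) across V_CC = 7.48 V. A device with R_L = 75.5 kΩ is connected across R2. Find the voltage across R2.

R2 ‖ R_L = (10.3 × 75.5)/(10.3 + 75.5) = 9.064 kΩ.
Voltage divider with the loaded lower leg: V_out = 7.48 × 9.064/(12.1 + 9.064) = 7.48 × 0.4283 = 3.203 V.

V_out ≈ 3.20 V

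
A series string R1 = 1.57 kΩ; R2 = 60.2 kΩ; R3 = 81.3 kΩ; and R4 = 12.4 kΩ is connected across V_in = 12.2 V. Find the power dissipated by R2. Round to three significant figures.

ΣR = 155.5 kΩ → I = 12.2/155.5 = 0.07847 mA.
P(R2) = I²·R2 = (0.07847)² × 60.2 = 0.3707 mW.

P ≈ 0.371 mW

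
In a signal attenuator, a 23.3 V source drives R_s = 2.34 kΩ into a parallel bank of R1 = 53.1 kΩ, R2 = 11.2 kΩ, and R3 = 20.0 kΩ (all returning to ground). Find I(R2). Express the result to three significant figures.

I ≈ 1.52 mA

Parallel bank: R_p = 1/(1/53.1 + 1/11.2 + 1/20.0) = 6.324 kΩ.
V_A by voltage divider: V_A = 23.3 × 6.324/(2.34 + 6.324) = 17.01 V.
I(R2) = V_A / R2 = 17.01/11.2 = 1.519 mA.
(Equivalently: I_total = 2.689 mA, then current-divider fraction G_k/ΣG = 0.5647.)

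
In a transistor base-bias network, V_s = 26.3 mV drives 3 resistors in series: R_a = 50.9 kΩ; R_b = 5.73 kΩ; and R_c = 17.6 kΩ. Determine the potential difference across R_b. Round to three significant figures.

V ≈ 2.03 mV

Series total: ΣR = 50.9 + 5.73 + 17.6 = 74.23 kΩ.
By the voltage-divider rule, V = 26.3 × 5.730/74.23 = 2.030 mV.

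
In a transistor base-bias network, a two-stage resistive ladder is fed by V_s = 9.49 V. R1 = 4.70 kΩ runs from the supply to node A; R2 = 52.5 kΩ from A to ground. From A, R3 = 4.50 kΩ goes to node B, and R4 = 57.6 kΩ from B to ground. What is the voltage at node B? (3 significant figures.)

Looking into the second stage from A: R3 + R4 = 62.10 kΩ appears in parallel with R2.
R2 ‖ (R3+R4) = 28.45 kΩ.
First divider: V_A = V_s · 28.45/(4.70 + 28.45) = 8.144 V.
Then the unloaded second divider: V_B = V_A × R4/(R3+R4) = 8.144 × 0.9275 = 7.554 V.

V_B ≈ 7.55 V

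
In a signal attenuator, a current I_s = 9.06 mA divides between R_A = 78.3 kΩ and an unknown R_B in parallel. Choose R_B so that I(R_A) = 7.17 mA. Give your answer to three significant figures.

In a two-way split, I_A/I_s = R_B/(R_A + R_B).
7.17/9.06 = R_B/(R_A + R_B) → R_B = R_A · (0.7914)/(1 − 0.7914) = 78.3 × 3.794 = 297.0 kΩ.

R_B ≈ 297 kΩ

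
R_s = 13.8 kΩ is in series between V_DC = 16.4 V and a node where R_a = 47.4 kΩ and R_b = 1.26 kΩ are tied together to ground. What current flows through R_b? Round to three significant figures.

Combine the parallel branches: R_p = (1/47.4 + 1/1.26)⁻¹ = 1.227 kΩ.
Node voltage V_A = V_DC · R_p/(R_s + R_p) = 16.4 × 0.08168 = 1.339 V.
I(R_b) = V_A / R_b = 1.339/1.26 = 1.063 mA.
(Check via current divider: I_total = 1.091 mA; share G_k/ΣG = 0.9741 → same result.)

I ≈ 1.06 mA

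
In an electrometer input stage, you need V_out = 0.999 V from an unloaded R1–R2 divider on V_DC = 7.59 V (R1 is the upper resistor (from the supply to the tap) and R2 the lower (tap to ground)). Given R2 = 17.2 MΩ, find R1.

The divider ratio is R2/(R1+R2) = 0.999/7.59 = 0.1316.
R1 = R2·(1/k − 1) = 17.2 × 6.598 = 113.5 MΩ.

R1 ≈ 113 MΩ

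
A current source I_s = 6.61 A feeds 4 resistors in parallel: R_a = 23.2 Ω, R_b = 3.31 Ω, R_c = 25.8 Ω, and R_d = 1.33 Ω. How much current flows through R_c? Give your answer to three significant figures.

I ≈ 0.226 A

Conductances: ΣG = 1/23.2 + 1/3.31 + 1/25.8 + 1/1.33 = 1.136 (1/Ω).
R_c takes the fraction G_k/ΣG = 0.03876/1.136 = 0.03412, so I = 6.61 × 0.03412 = 0.2256 A.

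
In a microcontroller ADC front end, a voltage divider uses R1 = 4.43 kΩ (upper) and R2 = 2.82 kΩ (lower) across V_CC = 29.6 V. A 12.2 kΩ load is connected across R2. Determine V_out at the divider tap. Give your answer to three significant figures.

First combine the lower leg with the load: R2 ‖ R_L = 2.291 kΩ.
Voltage divider with the loaded lower leg: V_out = 29.6 × 2.291/(4.43 + 2.291) = 29.6 × 0.3408 = 10.09 V.
(Unloaded it would be 11.5 V; the load pulls it down.)

V_out ≈ 10.1 V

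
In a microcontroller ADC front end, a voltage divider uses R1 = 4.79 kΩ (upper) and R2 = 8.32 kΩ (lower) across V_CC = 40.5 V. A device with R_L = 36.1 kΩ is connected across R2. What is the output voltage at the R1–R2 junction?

R2 ‖ R_L = (8.32 × 36.1)/(8.32 + 36.1) = 6.762 kΩ.
Now apply the divider: V_out = 40.5 × 0.5853 = 23.71 V.

V_out ≈ 23.7 V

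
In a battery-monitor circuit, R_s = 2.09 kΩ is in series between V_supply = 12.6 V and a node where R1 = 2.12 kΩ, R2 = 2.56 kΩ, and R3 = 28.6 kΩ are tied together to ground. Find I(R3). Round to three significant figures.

I ≈ 0.153 mA

Equivalent of the parallel group: R_p = 1.114 kΩ.
Node voltage V_A = V_supply · R_p/(R_s + R_p) = 12.6 × 0.3478 = 4.382 V.
I(R3) = V_A / R3 = 4.382/28.6 = 0.1532 mA.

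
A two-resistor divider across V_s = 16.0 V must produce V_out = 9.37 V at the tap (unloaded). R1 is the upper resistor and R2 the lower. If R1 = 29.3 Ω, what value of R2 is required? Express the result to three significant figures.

R2 ≈ 41.4 Ω

The divider ratio is R2/(R1+R2) = 9.37/16.0 = 0.5856.
R2 = R1 · 0.5856/(1 − 0.5856) = 41.41 Ω.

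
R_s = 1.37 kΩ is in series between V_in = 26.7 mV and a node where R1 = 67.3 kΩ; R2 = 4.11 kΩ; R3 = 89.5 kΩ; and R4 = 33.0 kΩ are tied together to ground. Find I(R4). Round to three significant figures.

Combine the parallel branches: R_p = (1/67.3 + 1/4.11 + 1/89.5 + 1/33.0)⁻¹ = 3.337 kΩ.
Node voltage V_A = V_in · R_p/(R_s + R_p) = 26.7 × 0.7090 = 18.93 mV.
Branch current I = V_A/R4 = 18.93/33.0 = 0.5736 µA.

I ≈ 0.574 µA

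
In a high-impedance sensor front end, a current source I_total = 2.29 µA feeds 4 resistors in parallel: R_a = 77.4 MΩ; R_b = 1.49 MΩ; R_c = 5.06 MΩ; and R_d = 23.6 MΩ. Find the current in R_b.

Total conductance ΣG = 1/77.4 + 1/1.49 + 1/5.06 + 1/23.6 = 0.9241 (units of 1/MΩ).
By the current-divider rule, I = I_total · G_k/ΣG = 2.29 × 0.7263 = 1.663 µA.

I ≈ 1.66 µA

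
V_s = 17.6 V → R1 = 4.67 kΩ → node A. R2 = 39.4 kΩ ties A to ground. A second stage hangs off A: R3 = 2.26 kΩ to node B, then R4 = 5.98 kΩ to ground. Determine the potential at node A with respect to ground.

V_A ≈ 10.4 V

Node A sees R2 in parallel with the series input of stage 2, R3 + R4 = 8.240 kΩ.
Effective lower resistance at A: R2 ‖ 8.240 = 6.815 kΩ.
So V_A = 17.6 × 0.5934 = 10.44 V.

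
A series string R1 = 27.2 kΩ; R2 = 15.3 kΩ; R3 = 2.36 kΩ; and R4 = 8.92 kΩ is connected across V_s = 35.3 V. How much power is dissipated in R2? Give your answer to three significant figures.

Series current I = V_s/ΣR = 35.3/53.78 = 0.6564 mA.
V(R2) = I·R = 10.04 V; P = V·I = 10.04 × 0.6564 = 6.592 mW.

P ≈ 6.59 mW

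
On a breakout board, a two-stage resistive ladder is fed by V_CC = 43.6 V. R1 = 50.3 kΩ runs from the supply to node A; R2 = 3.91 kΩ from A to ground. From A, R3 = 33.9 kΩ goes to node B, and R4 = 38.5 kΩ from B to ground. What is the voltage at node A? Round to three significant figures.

V_A ≈ 2.99 V

The second stage (R3 + R4 = 72.40 kΩ) loads node A in parallel with R2.
Effective lower resistance at A: R2 ‖ 72.40 = 3.710 kΩ.
So V_A = 43.6 × 0.06869 = 2.995 V.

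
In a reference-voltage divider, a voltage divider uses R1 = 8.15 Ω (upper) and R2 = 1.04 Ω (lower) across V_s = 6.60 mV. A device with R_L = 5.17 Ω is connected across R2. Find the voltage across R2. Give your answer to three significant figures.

First combine the lower leg with the load: R2 ‖ R_L = 0.8658 Ω.
Now apply the divider: V_out = 6.60 × 0.09603 = 0.6338 mV.

V_out ≈ 0.634 mV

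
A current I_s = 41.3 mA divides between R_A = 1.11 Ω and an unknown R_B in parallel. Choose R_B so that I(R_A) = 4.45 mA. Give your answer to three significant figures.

R_B ≈ 0.134 Ω

Two-branch current divider: I_A = I_s · R_B/(R_A + R_B).
4.45/41.3 = R_B/(R_A + R_B) → R_B = R_A · (0.1077)/(1 − 0.1077) = 1.11 × 0.1208 = 0.1340 Ω.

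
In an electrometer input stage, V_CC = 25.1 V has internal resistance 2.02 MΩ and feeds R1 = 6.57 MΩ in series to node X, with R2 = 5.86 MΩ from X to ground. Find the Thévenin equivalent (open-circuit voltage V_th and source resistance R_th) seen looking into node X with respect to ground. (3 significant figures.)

V_th ≈ 10.2 V, R_th ≈ 3.48 MΩ

R1' = 2.02 + 6.57 = 8.590 MΩ (source resistance + R1).
With X open, the divider is unloaded: V_th = 25.1 × 5.86/14.45 = 10.18 V.
Looking into X with the source shorted: R_th = R1'·R2/(R1'+R2) = 8.590 × 5.86/14.45 = 3.484 MΩ.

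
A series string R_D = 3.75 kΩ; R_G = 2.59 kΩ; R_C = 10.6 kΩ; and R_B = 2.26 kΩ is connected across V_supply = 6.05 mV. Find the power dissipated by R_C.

The common current is I = 6.05/19.20 = 0.3151 µA.
P(R_C) = I²·R_C = (0.3151)² × 10.6 = 1.052 nW.

P ≈ 1.05 nW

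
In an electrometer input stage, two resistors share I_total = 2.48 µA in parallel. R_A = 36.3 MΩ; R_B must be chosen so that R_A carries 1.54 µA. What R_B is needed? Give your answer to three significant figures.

R_B ≈ 59.5 MΩ

In a two-way split, I_A/I_total = R_B/(R_A + R_B).
With f = 0.6210, R_B = R_A · f/(1−f) = 36.3 × 1.638 = 59.47 MΩ.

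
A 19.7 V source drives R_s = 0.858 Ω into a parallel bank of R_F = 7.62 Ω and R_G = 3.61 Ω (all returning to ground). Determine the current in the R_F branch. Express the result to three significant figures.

Combine the parallel branches: R_p = (1/7.62 + 1/3.61)⁻¹ = 2.450 Ω.
Node voltage V_A = V_CC · R_p/(R_s + R_p) = 19.7 × 0.7406 = 14.59 V.
Branch current I = V_A/R_F = 14.59/7.62 = 1.915 A.

I ≈ 1.91 A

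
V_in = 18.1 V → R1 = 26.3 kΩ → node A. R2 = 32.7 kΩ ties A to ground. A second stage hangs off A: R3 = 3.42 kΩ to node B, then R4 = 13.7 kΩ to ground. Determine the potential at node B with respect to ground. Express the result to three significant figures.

V_B ≈ 4.34 V

The second stage (R3 + R4 = 17.12 kΩ) loads node A in parallel with R2.
Effective lower resistance at A: R2 ‖ 17.12 = 11.24 kΩ.
V_A = 18.1 × 11.24/(26.3 + 11.24) = 5.418 V.
Then the unloaded second divider: V_B = V_A × R4/(R3+R4) = 5.418 × 0.8002 = 4.336 V.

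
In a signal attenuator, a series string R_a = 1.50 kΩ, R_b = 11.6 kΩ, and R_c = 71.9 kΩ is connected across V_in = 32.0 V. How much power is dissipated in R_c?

Series current I = V_in/ΣR = 32.0/85.00 = 0.3765 mA.
P = I²R = 0.1417 × 71.9 = 10.19 mW.

P ≈ 10.2 mW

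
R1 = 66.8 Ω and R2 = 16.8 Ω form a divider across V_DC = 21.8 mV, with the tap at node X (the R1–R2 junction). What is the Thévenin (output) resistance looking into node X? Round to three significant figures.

R_th ≈ 13.4 Ω

With V_DC suppressed (replaced by a short), R_th = R1 ‖ R2 = (66.80 × 16.8)/(66.80 + 16.8) = 13.42 Ω.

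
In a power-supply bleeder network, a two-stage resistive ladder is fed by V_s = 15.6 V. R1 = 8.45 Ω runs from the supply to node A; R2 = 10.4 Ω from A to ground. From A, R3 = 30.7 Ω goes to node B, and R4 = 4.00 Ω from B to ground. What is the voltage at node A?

Looking into the second stage from A: R3 + R4 = 34.70 Ω appears in parallel with R2.
Effective lower resistance at A: R2 ‖ 34.70 = 8.002 Ω.
V_A = 15.6 × 8.002/(8.45 + 8.002) = 7.587 V.

V_A ≈ 7.59 V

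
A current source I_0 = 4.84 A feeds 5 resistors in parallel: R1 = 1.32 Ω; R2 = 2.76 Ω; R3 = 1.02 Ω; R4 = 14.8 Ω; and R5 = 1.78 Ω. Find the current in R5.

I ≈ 0.996 A

ΣG = 1/1.32 + 1/2.76 + 1/1.02 + 1/14.8 + 1/1.78 = 2.730.
Current divider: I(R5) = I_0 · G_k/ΣG = 4.84 × (0.5618/2.730) = 4.84 × 0.2058 = 0.9961 A.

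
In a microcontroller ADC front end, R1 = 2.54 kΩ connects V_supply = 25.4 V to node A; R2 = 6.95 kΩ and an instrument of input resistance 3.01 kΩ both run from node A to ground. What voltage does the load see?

V_out ≈ 11.5 V

First combine the lower leg with the load: R2 ‖ R_L = 2.100 kΩ.
Now apply the divider: V_out = 25.4 × 0.4526 = 11.50 V.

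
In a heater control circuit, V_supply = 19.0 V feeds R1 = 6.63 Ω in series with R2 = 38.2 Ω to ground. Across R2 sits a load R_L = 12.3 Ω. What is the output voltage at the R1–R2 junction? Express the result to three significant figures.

The load sits in parallel with R2, giving an effective lower resistance R2' = R2·R_L/(R2+R_L) = 9.304 Ω.
Voltage divider with the loaded lower leg: V_out = 19.0 × 9.304/(6.63 + 9.304) = 19.0 × 0.5839 = 11.09 V.

V_out ≈ 11.1 V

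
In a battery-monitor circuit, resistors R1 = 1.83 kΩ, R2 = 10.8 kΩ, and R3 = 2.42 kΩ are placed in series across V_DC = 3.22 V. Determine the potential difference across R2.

V ≈ 2.31 V

Series total: ΣR = 1.83 + 10.8 + 2.42 = 15.05 kΩ.
By the voltage-divider rule, V = 3.22 × 10.80/15.05 = 2.311 V.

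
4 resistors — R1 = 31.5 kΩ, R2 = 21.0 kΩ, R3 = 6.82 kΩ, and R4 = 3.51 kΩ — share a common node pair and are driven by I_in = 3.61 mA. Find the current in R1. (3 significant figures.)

Conductances: ΣG = 1/31.5 + 1/21.0 + 1/6.82 + 1/3.51 = 0.5109 (1/kΩ).
Current divider: I(R1) = I_in · G_k/ΣG = 3.61 × (0.03175/0.5109) = 3.61 × 0.06214 = 0.2243 mA.

I ≈ 0.224 mA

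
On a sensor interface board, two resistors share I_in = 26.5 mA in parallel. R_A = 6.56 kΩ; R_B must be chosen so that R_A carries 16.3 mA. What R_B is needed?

Two-branch current divider: I_A = I_in · R_B/(R_A + R_B).
16.3/26.5 = R_B/(R_A + R_B) → R_B = R_A · (0.6151)/(1 − 0.6151) = 6.56 × 1.598 = 10.48 kΩ.

R_B ≈ 10.5 kΩ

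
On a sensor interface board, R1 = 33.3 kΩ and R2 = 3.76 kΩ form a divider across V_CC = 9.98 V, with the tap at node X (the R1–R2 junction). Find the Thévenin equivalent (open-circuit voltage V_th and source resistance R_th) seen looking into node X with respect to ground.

V_th is the unloaded tap voltage: V_CC · R2/(R1+R2) = 9.98 × 0.1015 = 1.013 V.
Zeroing V_CC shorts the top of R1 to ground, so R_th = R1 ‖ R2 = 3.379 kΩ.

V_th ≈ 1.01 V, R_th ≈ 3.38 kΩ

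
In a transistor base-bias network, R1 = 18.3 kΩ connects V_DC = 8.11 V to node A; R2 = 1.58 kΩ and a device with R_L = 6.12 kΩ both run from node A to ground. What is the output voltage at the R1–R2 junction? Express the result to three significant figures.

The load sits in parallel with R2, giving an effective lower resistance R2' = R2·R_L/(R2+R_L) = 1.256 kΩ.
Then V_out = V_DC · R2'/(R1 + R2') = 8.11 × 1.256/19.56 = 0.5208 V.
(Unloaded it would be 0.645 V; the load pulls it down.)

V_out ≈ 0.521 V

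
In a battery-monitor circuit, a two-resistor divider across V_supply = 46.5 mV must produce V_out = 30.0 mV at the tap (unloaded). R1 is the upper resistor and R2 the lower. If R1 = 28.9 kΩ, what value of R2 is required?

Required fraction k = V_out/V_supply = 0.6452.
Rearranging, R2 = R1·k/(1−k) = 28.9 × 1.818 = 52.55 kΩ.

R2 ≈ 52.5 kΩ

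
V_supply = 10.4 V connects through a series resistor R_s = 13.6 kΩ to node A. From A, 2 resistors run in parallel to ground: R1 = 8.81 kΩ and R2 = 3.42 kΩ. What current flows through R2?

I ≈ 0.466 mA

Equivalent of the parallel group: R_p = 2.464 kΩ.
V_A by voltage divider: V_A = 10.4 × 2.464/(13.6 + 2.464) = 1.595 V.
Branch current I = V_A/R2 = 1.595/3.42 = 0.4664 mA.
(Equivalently: I_total = 0.6474 mA, then current-divider fraction G_k/ΣG = 0.7204.)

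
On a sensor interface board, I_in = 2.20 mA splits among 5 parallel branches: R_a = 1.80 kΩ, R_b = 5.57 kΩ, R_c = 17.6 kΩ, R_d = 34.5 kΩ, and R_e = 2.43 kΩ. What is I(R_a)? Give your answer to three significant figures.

Total conductance ΣG = 1/1.80 + 1/5.57 + 1/17.6 + 1/34.5 + 1/2.43 = 1.232 (units of 1/kΩ).
R_a takes the fraction G_k/ΣG = 0.5556/1.232 = 0.4508, so I = 2.20 × 0.4508 = 0.9917 mA.

I ≈ 0.992 mA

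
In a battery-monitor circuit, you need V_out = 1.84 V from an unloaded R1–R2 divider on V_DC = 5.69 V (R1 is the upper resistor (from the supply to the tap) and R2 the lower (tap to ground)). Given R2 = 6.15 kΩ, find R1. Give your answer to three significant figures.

V_out/V_DC = R2/(R1+R2) = 0.3234.
Rearranging, R1 = R2·(1−k)/k = 6.15 × 2.092 = 12.87 kΩ.

R1 ≈ 12.9 kΩ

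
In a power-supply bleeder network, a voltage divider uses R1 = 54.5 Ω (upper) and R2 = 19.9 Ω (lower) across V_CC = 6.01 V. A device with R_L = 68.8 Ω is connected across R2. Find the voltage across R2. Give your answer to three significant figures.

R2 ‖ R_L = (19.9 × 68.8)/(19.9 + 68.8) = 15.44 Ω.
Then V_out = V_CC · R2'/(R1 + R2') = 6.01 × 15.44/69.94 = 1.326 V.

V_out ≈ 1.33 V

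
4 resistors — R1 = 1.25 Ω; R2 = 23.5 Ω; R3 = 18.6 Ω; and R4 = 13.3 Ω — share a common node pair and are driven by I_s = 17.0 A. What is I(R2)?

I ≈ 0.745 A

Conductances: ΣG = 1/1.25 + 1/23.5 + 1/18.6 + 1/13.3 = 0.9715 (1/Ω).
By the current-divider rule, I = I_s · G_k/ΣG = 17.0 × 0.04380 = 0.7446 A.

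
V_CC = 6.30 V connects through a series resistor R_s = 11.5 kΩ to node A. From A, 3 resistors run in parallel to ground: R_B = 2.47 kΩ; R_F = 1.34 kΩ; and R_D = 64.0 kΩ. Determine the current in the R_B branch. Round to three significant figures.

Parallel bank: R_p = 1/(1/2.47 + 1/1.34 + 1/64.0) = 0.8571 kΩ.
Node voltage V_A = V_CC · R_p/(R_s + R_p) = 6.30 × 0.06936 = 0.4370 V.
Branch current I = V_A/R_B = 0.4370/2.47 = 0.1769 mA.

I ≈ 0.177 mA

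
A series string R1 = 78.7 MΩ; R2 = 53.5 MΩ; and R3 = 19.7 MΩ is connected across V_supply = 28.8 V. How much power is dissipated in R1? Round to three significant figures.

Series current I = V_supply/ΣR = 28.8/151.9 = 0.1896 µA.
V(R1) = I·R = 14.92 V; P = V·I = 14.92 × 0.1896 = 2.829 µW.

P ≈ 2.83 µW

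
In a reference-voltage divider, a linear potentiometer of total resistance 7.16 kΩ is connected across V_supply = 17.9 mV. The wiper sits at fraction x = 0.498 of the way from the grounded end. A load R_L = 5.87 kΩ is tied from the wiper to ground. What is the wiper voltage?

V_out ≈ 6.83 mV

Lower segment x·R_p = 3.566 kΩ; upper segment (1−x)·R_p = 3.594 kΩ.
Lower segment in parallel with the load: 3.566 ‖ 5.87 = 2.218 kΩ.
Then V_out = V_supply · 2.218/(3.594 + 2.218) = 6.831 mV.
(Unloaded: V_out = x·V_supply = 8.91 mV.)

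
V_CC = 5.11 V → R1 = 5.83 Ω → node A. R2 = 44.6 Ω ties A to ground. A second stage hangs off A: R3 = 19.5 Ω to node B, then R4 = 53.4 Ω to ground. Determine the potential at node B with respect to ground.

V_B ≈ 3.09 V

Looking into the second stage from A: R3 + R4 = 72.90 Ω appears in parallel with R2.
R2 ‖ (R3+R4) = 27.67 Ω.
First divider: V_A = V_CC · 27.67/(5.83 + 27.67) = 4.221 V.
Stage 2 is unloaded, so V_B = V_A · R4/(R3+R4) = 4.221 × 53.4/72.90 = 3.092 V.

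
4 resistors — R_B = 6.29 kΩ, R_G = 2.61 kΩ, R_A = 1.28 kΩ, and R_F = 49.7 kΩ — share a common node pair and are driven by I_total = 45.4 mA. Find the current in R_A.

Total conductance ΣG = 1/6.29 + 1/2.61 + 1/1.28 + 1/49.7 = 1.343 (units of 1/kΩ).
Current divider: I(R_A) = I_total · G_k/ΣG = 45.4 × (0.7812/1.343) = 45.4 × 0.5815 = 26.40 mA.

I ≈ 26.4 mA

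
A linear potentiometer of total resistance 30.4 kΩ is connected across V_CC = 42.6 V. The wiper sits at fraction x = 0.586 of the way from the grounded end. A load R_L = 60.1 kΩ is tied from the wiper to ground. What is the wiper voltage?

Split the track: R_lower = x·R_p = 17.81 kΩ, R_upper = (1−x)·R_p = 12.59 kΩ.
Lower segment in parallel with the load: 17.81 ‖ 60.1 = 13.74 kΩ.
Then V_out = V_CC · 13.74/(12.59 + 13.74) = 22.24 V.

V_out ≈ 22.2 V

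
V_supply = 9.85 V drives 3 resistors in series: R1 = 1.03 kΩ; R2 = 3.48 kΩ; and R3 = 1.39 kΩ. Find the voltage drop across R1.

Series total: ΣR = 1.03 + 3.48 + 1.39 = 5.900 kΩ.
Voltage divider: V = V_supply · (1.030 / 5.900) = 9.85 × 0.1746 = 1.720 V.

V ≈ 1.72 V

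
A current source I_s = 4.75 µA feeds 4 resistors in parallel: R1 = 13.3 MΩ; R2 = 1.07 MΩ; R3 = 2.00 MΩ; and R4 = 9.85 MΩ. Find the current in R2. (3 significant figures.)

Total conductance ΣG = 1/13.3 + 1/1.07 + 1/2.00 + 1/9.85 = 1.611 (units of 1/MΩ).
Current divider: I(R2) = I_s · G_k/ΣG = 4.75 × (0.9346/1.611) = 4.75 × 0.5800 = 2.755 µA.

I ≈ 2.76 µA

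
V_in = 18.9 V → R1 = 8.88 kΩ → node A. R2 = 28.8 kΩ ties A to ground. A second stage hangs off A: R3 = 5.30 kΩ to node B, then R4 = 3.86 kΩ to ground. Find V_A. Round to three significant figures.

The second stage (R3 + R4 = 9.160 kΩ) loads node A in parallel with R2.
Effective lower resistance at A: R2 ‖ 9.160 = 6.950 kΩ.
V_A = 18.9 × 6.950/(8.88 + 6.950) = 8.298 V.

V_A ≈ 8.30 V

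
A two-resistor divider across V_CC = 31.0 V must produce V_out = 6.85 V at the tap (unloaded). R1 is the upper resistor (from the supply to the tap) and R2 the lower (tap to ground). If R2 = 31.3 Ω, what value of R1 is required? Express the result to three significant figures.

The divider ratio is R2/(R1+R2) = 6.85/31.0 = 0.2210.
Rearranging, R1 = R2·(1−k)/k = 31.3 × 3.526 = 110.3 Ω.

R1 ≈ 110 Ω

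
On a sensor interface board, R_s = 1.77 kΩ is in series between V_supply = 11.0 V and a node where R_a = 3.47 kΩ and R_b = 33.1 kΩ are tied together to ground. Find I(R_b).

Equivalent of the parallel group: R_p = 3.141 kΩ.
V_A by voltage divider: V_A = 11.0 × 3.141/(1.77 + 3.141) = 7.035 V.
Branch current I = V_A/R_b = 7.035/33.1 = 0.2125 mA.

I ≈ 0.213 mA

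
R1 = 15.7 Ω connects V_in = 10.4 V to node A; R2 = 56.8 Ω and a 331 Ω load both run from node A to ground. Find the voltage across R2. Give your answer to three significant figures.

R2 ‖ R_L = (56.8 × 331)/(56.8 + 331) = 48.48 Ω.
Then V_out = V_in · R2'/(R1 + R2') = 10.4 × 48.48/64.18 = 7.856 V.
(Unloaded it would be 8.15 V; the load pulls it down.)

V_out ≈ 7.86 V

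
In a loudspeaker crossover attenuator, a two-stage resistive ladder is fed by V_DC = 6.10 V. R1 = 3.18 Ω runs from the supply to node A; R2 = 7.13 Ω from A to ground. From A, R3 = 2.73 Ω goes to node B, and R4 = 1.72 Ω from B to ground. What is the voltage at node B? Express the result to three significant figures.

Node A sees R2 in parallel with the series input of stage 2, R3 + R4 = 4.450 Ω.
Effective lower resistance at A: R2 ‖ 4.450 = 2.740 Ω.
First divider: V_A = V_DC · 2.740/(3.18 + 2.740) = 2.823 V.
Stage 2 is unloaded, so V_B = V_A · R4/(R3+R4) = 2.823 × 1.72/4.450 = 1.091 V.

V_B ≈ 1.09 V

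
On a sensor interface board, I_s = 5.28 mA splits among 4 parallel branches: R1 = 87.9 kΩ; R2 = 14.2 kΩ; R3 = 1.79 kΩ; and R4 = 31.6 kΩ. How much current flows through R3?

ΣG = 1/87.9 + 1/14.2 + 1/1.79 + 1/31.6 = 0.6721.
R3 takes the fraction G_k/ΣG = 0.5587/0.6721 = 0.8312, so I = 5.28 × 0.8312 = 4.389 mA.

I ≈ 4.39 mA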